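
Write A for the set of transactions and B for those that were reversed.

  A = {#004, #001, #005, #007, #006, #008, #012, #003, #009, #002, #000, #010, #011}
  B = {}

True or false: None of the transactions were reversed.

Truth condition: A ∩ B = ∅ (|A ∩ B| = 0).
A (the restrictor) = {#004, #001, #005, #007, #006, #008, #012, #003, #009, #002, #000, #010, #011}, |A| = 13.
A ∩ B = {}, so |A ∩ B| = 0.
So the statement is true.

True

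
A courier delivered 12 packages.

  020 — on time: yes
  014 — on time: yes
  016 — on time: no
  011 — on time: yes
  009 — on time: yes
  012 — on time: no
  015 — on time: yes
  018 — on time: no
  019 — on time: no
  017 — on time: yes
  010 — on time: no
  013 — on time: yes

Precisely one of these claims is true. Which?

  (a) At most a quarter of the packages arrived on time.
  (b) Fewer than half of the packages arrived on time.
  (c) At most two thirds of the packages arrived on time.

(c)

|A| = 12, |A ∩ B| = 7, |A ∖ B| = 5.
(a) requires |A ∩ B| / |A| ≤ 1/4: false.
(b) requires |A ∩ B| < |A ∖ B|: false.
(c) requires |A ∩ B| / |A| ≤ 2/3: true.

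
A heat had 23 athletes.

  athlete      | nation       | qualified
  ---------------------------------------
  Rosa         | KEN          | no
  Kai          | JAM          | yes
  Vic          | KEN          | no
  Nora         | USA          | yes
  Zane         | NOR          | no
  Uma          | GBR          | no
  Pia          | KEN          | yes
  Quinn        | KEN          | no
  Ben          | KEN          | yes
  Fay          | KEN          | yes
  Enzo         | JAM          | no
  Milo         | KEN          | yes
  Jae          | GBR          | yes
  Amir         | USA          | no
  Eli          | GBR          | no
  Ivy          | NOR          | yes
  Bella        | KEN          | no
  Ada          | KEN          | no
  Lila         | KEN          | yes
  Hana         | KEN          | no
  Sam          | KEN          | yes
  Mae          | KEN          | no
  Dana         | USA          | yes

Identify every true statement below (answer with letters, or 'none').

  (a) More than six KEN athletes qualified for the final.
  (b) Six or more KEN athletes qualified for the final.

(b)

|A| = 13, |A ∩ B| = 6, |A ∖ B| = 7.
(a) |A ∩ B| > 6: fails.
(b) |A ∩ B| ≥ 6: holds.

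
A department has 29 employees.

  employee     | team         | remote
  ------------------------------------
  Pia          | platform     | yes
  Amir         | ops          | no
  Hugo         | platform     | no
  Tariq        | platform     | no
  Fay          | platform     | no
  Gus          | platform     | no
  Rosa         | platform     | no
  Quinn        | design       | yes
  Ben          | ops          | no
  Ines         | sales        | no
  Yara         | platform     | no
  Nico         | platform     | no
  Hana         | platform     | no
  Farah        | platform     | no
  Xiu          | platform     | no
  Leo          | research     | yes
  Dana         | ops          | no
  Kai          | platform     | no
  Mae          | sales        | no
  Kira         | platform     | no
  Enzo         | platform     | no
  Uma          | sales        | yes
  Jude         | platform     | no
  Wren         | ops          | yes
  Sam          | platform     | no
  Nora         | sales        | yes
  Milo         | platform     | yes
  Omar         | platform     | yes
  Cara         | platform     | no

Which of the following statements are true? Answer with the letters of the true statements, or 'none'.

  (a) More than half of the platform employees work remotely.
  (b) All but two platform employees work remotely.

none

|A| = 19, |A ∩ B| = 3, |A ∖ B| = 16.
(a) |A ∩ B| > |A ∖ B|: fails.
(b) |A ∖ B| = 2: fails.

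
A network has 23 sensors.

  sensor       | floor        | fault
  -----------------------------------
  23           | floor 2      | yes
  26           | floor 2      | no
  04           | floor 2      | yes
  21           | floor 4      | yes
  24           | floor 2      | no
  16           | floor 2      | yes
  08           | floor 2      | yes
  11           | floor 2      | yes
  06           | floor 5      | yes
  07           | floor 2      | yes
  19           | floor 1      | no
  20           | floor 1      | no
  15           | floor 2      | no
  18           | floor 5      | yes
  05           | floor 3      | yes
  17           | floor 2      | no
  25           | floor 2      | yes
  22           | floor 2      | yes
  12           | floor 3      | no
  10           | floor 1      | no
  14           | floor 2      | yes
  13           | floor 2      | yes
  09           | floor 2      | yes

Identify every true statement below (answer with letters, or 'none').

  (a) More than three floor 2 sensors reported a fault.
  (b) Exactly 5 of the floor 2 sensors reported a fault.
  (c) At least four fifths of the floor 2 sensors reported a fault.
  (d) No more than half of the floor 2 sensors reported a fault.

|A| = 15, |A ∩ B| = 11, |A ∖ B| = 4.
(a) |A ∩ B| > 3: holds.
(b) |A ∩ B| = 5: fails.
(c) |A ∩ B| / |A| ≥ 4/5: fails.
(d) |A ∩ B| ≤ |A ∖ B|: fails.

(a)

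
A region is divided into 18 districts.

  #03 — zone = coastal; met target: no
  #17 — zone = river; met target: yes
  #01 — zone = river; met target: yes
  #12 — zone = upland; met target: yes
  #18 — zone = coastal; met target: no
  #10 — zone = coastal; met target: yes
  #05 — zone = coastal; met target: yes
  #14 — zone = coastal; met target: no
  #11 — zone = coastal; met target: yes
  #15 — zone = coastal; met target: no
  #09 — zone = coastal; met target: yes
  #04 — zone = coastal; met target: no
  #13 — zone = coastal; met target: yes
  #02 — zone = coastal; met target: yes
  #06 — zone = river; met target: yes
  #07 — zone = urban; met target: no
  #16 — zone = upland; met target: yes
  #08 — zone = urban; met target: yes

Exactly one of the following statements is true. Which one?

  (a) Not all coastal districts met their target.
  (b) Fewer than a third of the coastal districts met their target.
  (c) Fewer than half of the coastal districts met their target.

(a)

|A| = 11, |A ∩ B| = 6, |A ∖ B| = 5.
(a) requires A ⊄ B (|A ∖ B| ≥ 1): true.
(b) requires |A ∩ B| / |A| < 1/3: false.
(c) requires |A ∩ B| < |A ∖ B|: false.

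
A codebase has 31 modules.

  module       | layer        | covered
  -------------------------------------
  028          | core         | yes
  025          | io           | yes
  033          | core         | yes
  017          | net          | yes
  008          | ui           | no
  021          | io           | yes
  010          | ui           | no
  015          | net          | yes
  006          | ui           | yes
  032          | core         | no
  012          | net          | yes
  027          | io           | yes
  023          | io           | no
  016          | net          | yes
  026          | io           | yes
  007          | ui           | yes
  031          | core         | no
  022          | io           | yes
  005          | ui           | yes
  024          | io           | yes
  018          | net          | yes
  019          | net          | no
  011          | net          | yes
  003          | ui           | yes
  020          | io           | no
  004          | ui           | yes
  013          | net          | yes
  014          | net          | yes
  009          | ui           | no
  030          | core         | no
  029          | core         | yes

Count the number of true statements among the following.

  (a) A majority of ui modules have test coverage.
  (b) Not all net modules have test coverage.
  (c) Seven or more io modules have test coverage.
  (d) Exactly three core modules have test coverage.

3

(a) ui: |A| = 8, |A ∩ B| = 5; needs |A ∩ B| > |A ∖ B| — true.
(b) net: |A| = 9, |A ∩ B| = 8; needs A ⊄ B (|A ∖ B| ≥ 1) — true.
(c) io: |A| = 8, |A ∩ B| = 6; needs |A ∩ B| ≥ 7 — false.
(d) core: |A| = 6, |A ∩ B| = 3; needs |A ∩ B| = 3 — true.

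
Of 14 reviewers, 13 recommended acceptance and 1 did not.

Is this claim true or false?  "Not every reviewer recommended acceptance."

Truth condition: A ⊄ B (|A ∖ B| ≥ 1).
|A| = 14, |A ∩ B| = 13, |A ∖ B| = 1.
So the statement is true.

True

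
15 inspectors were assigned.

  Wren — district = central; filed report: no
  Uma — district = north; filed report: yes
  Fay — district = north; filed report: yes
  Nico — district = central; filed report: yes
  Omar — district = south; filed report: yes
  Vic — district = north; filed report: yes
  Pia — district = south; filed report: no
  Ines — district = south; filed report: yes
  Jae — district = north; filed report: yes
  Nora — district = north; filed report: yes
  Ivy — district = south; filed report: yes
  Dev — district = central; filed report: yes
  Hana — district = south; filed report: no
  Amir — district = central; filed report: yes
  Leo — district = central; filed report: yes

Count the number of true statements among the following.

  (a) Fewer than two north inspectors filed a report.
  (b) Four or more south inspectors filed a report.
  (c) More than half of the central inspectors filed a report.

(a) north: |A| = 5, |A ∩ B| = 5; needs |A ∩ B| < 2 — false.
(b) south: |A| = 5, |A ∩ B| = 3; needs |A ∩ B| ≥ 4 — false.
(c) central: |A| = 5, |A ∩ B| = 4; needs |A ∩ B| > |A ∖ B| — true.

1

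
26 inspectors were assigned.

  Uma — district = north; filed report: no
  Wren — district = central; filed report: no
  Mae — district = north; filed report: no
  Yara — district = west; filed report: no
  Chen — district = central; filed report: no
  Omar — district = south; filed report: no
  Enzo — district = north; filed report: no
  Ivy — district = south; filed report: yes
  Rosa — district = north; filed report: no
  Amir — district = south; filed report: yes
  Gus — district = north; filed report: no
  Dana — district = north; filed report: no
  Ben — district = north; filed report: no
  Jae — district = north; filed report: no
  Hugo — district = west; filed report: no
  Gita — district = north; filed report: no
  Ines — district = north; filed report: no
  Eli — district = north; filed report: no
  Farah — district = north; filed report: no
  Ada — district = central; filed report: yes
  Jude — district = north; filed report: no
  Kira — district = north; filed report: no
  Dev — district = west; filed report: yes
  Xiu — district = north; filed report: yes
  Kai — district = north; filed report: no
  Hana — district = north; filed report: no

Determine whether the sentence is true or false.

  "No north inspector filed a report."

False

The determiner here denotes the relation: A ∩ B = ∅ (|A ∩ B| = 0).
|A| = 17, |A ∩ B| = 1, |A ∖ B| = 16.
So the statement is false.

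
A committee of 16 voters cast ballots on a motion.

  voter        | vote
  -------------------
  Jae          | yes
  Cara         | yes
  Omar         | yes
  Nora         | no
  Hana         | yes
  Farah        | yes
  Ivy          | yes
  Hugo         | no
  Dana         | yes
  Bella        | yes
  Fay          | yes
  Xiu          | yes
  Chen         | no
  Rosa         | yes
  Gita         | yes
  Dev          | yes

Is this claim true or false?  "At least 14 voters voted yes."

Truth condition: |A ∩ B| ≥ 14.
|A| = 16, |A ∩ B| = 13, |A ∖ B| = 3.
|A ∩ B| = 13, so the statement is false.

False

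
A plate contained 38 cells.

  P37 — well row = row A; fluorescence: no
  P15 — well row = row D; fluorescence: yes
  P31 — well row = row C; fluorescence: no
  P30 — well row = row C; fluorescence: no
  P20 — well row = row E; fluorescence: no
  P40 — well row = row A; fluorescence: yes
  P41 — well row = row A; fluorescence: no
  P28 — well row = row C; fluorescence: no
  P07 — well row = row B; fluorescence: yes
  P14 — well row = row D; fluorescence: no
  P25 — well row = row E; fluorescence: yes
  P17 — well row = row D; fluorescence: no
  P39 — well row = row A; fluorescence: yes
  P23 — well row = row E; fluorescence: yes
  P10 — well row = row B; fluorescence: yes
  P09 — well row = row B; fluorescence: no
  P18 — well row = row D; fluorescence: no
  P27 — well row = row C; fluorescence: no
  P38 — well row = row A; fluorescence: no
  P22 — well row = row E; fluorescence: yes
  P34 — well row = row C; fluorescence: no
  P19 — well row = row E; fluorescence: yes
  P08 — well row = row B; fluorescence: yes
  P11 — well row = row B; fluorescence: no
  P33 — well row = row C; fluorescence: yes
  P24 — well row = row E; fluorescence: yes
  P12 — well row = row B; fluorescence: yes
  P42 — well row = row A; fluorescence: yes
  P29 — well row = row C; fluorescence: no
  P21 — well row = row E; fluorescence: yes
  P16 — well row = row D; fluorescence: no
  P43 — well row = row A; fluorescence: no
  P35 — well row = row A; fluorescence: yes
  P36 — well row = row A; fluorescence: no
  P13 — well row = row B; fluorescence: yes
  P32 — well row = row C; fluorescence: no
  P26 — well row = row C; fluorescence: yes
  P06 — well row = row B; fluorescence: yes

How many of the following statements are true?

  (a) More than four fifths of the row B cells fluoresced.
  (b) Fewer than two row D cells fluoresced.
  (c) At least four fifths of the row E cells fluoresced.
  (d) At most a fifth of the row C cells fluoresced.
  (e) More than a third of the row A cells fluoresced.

3

(a) row B: |A| = 8, |A ∩ B| = 6; needs |A ∩ B| / |A| > 4/5 — false.
(b) row D: |A| = 5, |A ∩ B| = 1; needs |A ∩ B| < 2 — true.
(c) row E: |A| = 7, |A ∩ B| = 6; needs |A ∩ B| / |A| ≥ 4/5 — true.
(d) row C: |A| = 9, |A ∩ B| = 2; needs |A ∩ B| / |A| ≤ 1/5 — false.
(e) row A: |A| = 9, |A ∩ B| = 4; needs |A ∩ B| / |A| > 1/3 — true.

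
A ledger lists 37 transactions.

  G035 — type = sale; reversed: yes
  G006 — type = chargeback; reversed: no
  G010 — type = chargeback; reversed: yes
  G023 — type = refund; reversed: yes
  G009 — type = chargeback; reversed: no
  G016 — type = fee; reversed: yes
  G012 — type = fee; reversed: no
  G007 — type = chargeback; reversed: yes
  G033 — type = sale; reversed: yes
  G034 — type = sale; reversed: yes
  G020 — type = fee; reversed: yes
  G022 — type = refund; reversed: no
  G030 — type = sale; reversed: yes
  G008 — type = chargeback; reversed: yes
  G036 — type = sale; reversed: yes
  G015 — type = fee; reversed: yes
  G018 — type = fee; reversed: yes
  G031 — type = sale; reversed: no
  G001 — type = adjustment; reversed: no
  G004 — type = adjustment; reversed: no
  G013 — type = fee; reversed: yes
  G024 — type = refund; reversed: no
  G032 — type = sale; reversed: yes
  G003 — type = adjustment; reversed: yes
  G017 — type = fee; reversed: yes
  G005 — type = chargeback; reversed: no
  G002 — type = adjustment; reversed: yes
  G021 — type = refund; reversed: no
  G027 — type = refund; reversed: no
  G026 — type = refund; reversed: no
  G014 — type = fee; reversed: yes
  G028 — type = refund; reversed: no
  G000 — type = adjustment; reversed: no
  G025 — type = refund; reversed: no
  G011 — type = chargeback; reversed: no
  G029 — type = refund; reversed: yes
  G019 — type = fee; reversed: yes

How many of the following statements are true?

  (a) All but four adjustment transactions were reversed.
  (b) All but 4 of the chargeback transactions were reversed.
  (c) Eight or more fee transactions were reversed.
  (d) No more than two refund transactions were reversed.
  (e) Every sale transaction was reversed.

(a) adjustment: |A| = 5, |A ∩ B| = 2; needs |A ∖ B| = 4 — false.
(b) chargeback: |A| = 7, |A ∩ B| = 3; needs |A ∖ B| = 4 — true.
(c) fee: |A| = 9, |A ∩ B| = 8; needs |A ∩ B| ≥ 8 — true.
(d) refund: |A| = 9, |A ∩ B| = 2; needs |A ∩ B| ≤ 2 — true.
(e) sale: |A| = 7, |A ∩ B| = 6; needs A ⊆ B, i.e. every element of A is in B (|A ∖ B| = 0) — false.

3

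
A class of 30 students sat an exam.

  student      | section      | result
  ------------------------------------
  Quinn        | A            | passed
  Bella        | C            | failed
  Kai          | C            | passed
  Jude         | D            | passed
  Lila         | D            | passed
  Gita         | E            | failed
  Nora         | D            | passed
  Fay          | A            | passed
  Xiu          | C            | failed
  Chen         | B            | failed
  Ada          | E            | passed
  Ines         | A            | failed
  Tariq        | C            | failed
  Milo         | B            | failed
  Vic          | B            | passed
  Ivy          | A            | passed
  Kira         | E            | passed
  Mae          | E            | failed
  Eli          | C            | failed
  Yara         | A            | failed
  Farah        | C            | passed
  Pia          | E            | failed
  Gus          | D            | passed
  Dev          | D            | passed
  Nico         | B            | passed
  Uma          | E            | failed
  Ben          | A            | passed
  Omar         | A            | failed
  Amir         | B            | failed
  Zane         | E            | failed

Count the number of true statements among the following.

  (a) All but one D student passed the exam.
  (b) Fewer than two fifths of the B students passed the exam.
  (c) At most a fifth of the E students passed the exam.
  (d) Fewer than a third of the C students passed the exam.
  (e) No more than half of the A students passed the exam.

0

(a) D: |A| = 5, |A ∩ B| = 5; needs |A ∖ B| = 1 — false.
(b) B: |A| = 5, |A ∩ B| = 2; needs |A ∩ B| / |A| < 2/5 — false.
(c) E: |A| = 7, |A ∩ B| = 2; needs |A ∩ B| / |A| ≤ 1/5 — false.
(d) C: |A| = 6, |A ∩ B| = 2; needs |A ∩ B| / |A| < 1/3 — false.
(e) A: |A| = 7, |A ∩ B| = 4; needs |A ∩ B| ≤ |A ∖ B| — false.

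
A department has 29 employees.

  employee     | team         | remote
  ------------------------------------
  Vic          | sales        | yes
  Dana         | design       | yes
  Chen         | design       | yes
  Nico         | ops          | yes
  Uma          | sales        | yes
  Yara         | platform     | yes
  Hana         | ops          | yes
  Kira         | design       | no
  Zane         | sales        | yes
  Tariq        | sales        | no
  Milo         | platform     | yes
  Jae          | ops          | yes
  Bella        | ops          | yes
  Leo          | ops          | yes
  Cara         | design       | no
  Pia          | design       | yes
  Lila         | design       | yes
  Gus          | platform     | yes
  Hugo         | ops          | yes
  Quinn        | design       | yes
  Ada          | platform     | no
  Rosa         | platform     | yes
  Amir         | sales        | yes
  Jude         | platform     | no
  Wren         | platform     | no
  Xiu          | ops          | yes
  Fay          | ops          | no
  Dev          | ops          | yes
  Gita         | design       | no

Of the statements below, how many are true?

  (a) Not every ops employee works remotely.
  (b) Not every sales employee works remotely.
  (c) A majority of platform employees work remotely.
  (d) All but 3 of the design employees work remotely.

(a) ops: |A| = 9, |A ∩ B| = 8; needs A ⊄ B (|A ∖ B| ≥ 1) — true.
(b) sales: |A| = 5, |A ∩ B| = 4; needs A ⊄ B (|A ∖ B| ≥ 1) — true.
(c) platform: |A| = 7, |A ∩ B| = 4; needs |A ∩ B| > |A ∖ B| — true.
(d) design: |A| = 8, |A ∩ B| = 5; needs |A ∖ B| = 3 — true.

4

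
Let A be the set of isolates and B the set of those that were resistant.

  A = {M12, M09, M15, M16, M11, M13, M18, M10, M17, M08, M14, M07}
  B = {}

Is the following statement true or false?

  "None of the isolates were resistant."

True

The determiner here denotes the relation: A ∩ B = ∅ (|A ∩ B| = 0).
A (the restrictor) = {M12, M09, M15, M16, M11, M13, M18, M10, M17, M08, M14, M07}, |A| = 12.
A ∩ B = {}, so |A ∩ B| = 0.
So the statement is true.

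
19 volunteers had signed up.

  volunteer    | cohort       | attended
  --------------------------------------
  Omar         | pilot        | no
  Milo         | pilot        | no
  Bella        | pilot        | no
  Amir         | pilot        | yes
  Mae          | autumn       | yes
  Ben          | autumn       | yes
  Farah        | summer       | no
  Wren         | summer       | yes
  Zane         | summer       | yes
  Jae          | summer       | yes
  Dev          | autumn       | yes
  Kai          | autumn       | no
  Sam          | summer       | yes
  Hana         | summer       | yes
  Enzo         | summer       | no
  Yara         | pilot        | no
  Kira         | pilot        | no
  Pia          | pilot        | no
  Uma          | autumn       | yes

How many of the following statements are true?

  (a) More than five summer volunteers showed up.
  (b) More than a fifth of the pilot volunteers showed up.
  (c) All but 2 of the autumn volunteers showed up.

0

(a) summer: |A| = 7, |A ∩ B| = 5; needs |A ∩ B| > 5 — false.
(b) pilot: |A| = 7, |A ∩ B| = 1; needs |A ∩ B| / |A| > 1/5 — false.
(c) autumn: |A| = 5, |A ∩ B| = 4; needs |A ∖ B| = 2 — false.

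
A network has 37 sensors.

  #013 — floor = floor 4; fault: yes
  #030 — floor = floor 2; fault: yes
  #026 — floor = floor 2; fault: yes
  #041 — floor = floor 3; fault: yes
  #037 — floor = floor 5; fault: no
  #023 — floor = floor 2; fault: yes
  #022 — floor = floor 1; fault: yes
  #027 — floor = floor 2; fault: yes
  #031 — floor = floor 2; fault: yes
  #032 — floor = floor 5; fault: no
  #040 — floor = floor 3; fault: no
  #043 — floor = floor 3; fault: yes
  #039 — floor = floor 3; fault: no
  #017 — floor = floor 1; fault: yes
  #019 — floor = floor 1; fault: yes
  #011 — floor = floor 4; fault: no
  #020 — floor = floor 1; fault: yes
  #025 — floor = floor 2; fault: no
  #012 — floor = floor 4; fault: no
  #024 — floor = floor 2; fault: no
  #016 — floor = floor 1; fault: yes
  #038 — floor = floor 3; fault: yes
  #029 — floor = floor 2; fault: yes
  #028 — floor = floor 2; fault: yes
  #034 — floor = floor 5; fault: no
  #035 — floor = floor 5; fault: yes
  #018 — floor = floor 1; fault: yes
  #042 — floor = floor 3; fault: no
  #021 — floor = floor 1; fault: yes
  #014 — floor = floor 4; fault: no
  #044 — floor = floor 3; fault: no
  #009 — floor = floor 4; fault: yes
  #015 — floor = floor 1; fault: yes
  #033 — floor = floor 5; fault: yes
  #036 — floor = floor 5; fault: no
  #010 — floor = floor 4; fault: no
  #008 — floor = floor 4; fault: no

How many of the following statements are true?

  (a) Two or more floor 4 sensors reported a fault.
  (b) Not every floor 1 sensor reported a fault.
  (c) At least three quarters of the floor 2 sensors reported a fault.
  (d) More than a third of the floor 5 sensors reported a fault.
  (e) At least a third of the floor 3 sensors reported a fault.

(a) floor 4: |A| = 7, |A ∩ B| = 2; needs |A ∩ B| ≥ 2 — true.
(b) floor 1: |A| = 8, |A ∩ B| = 8; needs A ⊄ B (|A ∖ B| ≥ 1) — false.
(c) floor 2: |A| = 9, |A ∩ B| = 7; needs |A ∩ B| / |A| ≥ 3/4 — true.
(d) floor 5: |A| = 6, |A ∩ B| = 2; needs |A ∩ B| / |A| > 1/3 — false.
(e) floor 3: |A| = 7, |A ∩ B| = 3; needs |A ∩ B| / |A| ≥ 1/3 — true.

3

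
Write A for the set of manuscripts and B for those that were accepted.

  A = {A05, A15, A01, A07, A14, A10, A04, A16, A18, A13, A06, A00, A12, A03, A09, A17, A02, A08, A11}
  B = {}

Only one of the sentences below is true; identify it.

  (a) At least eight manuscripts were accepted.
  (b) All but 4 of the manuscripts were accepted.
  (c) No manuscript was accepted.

|A| = 19, |A ∩ B| = 0, |A ∖ B| = 19.
(a) requires |A ∩ B| ≥ 8: false.
(b) requires |A ∖ B| = 4: false.
(c) requires A ∩ B = ∅ (|A ∩ B| = 0): true.

(c)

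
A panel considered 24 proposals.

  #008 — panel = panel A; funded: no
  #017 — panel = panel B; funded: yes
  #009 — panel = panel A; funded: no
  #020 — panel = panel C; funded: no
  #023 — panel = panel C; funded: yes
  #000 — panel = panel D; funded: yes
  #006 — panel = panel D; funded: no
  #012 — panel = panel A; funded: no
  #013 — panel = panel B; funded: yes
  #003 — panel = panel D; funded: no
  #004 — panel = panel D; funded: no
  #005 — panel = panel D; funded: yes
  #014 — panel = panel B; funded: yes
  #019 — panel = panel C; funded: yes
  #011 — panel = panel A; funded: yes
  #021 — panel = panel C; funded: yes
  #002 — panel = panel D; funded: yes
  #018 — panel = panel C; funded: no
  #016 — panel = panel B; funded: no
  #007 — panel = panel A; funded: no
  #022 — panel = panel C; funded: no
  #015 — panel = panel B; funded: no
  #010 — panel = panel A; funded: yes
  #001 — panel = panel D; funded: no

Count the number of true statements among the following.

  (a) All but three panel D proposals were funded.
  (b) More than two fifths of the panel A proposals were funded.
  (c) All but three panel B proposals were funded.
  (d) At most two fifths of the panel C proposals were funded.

(a) panel D: |A| = 7, |A ∩ B| = 3; needs |A ∖ B| = 3 — false.
(b) panel A: |A| = 6, |A ∩ B| = 2; needs |A ∩ B| / |A| > 2/5 — false.
(c) panel B: |A| = 5, |A ∩ B| = 3; needs |A ∖ B| = 3 — false.
(d) panel C: |A| = 6, |A ∩ B| = 3; needs |A ∩ B| / |A| ≤ 2/5 — false.

0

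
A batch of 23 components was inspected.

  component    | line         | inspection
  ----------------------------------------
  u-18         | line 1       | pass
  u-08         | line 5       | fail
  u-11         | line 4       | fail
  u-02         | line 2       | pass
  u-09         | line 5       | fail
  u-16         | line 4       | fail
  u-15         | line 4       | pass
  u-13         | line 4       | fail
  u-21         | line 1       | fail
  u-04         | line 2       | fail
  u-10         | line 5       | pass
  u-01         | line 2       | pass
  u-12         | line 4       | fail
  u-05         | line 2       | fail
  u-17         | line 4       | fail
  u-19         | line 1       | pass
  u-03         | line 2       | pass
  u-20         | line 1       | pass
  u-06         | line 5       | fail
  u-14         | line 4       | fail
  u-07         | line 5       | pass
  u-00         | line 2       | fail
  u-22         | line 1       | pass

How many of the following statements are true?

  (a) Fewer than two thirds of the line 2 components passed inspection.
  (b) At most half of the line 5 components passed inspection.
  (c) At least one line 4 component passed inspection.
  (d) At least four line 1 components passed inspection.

(a) line 2: |A| = 6, |A ∩ B| = 3; needs |A ∩ B| / |A| < 2/3 — true.
(b) line 5: |A| = 5, |A ∩ B| = 2; needs |A ∩ B| ≤ |A ∖ B| — true.
(c) line 4: |A| = 7, |A ∩ B| = 1; needs A ∩ B ≠ ∅ (|A ∩ B| ≥ 1) — true.
(d) line 1: |A| = 5, |A ∩ B| = 4; needs |A ∩ B| ≥ 4 — true.

4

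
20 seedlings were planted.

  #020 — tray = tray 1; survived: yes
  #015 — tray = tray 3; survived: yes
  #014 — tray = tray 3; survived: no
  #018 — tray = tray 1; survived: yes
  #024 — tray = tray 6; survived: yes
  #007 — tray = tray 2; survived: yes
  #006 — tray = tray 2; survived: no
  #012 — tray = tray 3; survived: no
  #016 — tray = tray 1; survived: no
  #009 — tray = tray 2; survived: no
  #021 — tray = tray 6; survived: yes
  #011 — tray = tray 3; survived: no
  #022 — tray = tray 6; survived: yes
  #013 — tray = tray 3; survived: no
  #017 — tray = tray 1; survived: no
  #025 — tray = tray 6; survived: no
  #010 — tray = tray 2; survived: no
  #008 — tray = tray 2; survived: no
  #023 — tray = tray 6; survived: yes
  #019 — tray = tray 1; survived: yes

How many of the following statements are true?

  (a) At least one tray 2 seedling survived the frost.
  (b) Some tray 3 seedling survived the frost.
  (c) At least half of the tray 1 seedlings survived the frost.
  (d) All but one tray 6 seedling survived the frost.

(a) tray 2: |A| = 5, |A ∩ B| = 1; needs A ∩ B ≠ ∅ (|A ∩ B| ≥ 1) — true.
(b) tray 3: |A| = 5, |A ∩ B| = 1; needs A ∩ B ≠ ∅ (|A ∩ B| ≥ 1) — true.
(c) tray 1: |A| = 5, |A ∩ B| = 3; needs |A ∩ B| ≥ |A ∖ B| — true.
(d) tray 6: |A| = 5, |A ∩ B| = 4; needs |A ∖ B| = 1 — true.

4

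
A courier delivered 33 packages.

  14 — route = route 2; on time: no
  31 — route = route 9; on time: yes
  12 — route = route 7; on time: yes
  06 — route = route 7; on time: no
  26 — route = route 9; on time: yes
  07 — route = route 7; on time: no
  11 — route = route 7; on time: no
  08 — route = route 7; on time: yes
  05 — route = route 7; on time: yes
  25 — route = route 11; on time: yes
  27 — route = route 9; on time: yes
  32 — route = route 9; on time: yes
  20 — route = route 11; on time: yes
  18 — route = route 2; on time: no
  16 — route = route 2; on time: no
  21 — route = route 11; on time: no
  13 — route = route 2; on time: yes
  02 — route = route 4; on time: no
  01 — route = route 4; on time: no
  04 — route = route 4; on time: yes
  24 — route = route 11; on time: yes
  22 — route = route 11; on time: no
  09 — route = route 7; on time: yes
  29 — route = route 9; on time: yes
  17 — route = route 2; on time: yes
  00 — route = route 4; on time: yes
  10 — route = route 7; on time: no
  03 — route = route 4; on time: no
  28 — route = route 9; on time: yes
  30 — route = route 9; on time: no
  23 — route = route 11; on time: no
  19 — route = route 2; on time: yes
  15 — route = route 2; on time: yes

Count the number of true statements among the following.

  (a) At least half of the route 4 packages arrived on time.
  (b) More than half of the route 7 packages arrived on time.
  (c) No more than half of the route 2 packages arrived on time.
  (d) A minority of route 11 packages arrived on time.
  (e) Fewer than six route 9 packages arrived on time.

0

(a) route 4: |A| = 5, |A ∩ B| = 2; needs |A ∩ B| ≥ |A ∖ B| — false.
(b) route 7: |A| = 8, |A ∩ B| = 4; needs |A ∩ B| > |A ∖ B| — false.
(c) route 2: |A| = 7, |A ∩ B| = 4; needs |A ∩ B| ≤ |A ∖ B| — false.
(d) route 11: |A| = 6, |A ∩ B| = 3; needs |A ∩ B| < |A ∖ B| — false.
(e) route 9: |A| = 7, |A ∩ B| = 6; needs |A ∩ B| < 6 — false.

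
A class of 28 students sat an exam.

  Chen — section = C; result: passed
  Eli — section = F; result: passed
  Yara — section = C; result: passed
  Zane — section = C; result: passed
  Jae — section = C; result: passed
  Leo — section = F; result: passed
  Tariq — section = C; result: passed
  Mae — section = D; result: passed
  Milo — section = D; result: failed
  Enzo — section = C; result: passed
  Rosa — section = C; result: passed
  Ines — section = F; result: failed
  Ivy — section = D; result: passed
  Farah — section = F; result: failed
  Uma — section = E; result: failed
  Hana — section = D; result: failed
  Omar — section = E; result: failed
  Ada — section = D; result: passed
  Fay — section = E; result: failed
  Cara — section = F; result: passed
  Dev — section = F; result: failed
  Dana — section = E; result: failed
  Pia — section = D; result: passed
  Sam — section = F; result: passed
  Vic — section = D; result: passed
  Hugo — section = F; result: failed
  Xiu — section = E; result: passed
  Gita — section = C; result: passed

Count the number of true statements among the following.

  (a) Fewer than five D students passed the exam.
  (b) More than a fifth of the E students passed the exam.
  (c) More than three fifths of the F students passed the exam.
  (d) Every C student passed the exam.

(a) D: |A| = 7, |A ∩ B| = 5; needs |A ∩ B| < 5 — false.
(b) E: |A| = 5, |A ∩ B| = 1; needs |A ∩ B| / |A| > 1/5 — false.
(c) F: |A| = 8, |A ∩ B| = 4; needs |A ∩ B| / |A| > 3/5 — false.
(d) C: |A| = 8, |A ∩ B| = 8; needs A ⊆ B, i.e. every element of A is in B (|A ∖ B| = 0) — true.

1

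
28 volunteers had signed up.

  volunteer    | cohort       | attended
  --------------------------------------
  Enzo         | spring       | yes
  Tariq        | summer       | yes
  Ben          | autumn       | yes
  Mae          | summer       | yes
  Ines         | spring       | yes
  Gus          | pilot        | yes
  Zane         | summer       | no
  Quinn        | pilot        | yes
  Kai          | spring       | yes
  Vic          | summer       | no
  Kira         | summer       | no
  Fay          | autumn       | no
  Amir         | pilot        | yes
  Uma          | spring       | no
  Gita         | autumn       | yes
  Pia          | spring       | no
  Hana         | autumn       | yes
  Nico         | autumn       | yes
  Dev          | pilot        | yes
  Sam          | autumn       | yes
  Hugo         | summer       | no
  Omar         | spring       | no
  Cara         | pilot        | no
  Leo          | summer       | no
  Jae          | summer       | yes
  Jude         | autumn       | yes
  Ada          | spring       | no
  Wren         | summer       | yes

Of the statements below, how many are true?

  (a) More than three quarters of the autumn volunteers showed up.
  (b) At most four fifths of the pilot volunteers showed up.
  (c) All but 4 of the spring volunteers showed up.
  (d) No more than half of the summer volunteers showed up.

(a) autumn: |A| = 7, |A ∩ B| = 6; needs |A ∩ B| / |A| > 3/4 — true.
(b) pilot: |A| = 5, |A ∩ B| = 4; needs |A ∩ B| / |A| ≤ 4/5 — true.
(c) spring: |A| = 7, |A ∩ B| = 3; needs |A ∖ B| = 4 — true.
(d) summer: |A| = 9, |A ∩ B| = 4; needs |A ∩ B| ≤ |A ∖ B| — true.

4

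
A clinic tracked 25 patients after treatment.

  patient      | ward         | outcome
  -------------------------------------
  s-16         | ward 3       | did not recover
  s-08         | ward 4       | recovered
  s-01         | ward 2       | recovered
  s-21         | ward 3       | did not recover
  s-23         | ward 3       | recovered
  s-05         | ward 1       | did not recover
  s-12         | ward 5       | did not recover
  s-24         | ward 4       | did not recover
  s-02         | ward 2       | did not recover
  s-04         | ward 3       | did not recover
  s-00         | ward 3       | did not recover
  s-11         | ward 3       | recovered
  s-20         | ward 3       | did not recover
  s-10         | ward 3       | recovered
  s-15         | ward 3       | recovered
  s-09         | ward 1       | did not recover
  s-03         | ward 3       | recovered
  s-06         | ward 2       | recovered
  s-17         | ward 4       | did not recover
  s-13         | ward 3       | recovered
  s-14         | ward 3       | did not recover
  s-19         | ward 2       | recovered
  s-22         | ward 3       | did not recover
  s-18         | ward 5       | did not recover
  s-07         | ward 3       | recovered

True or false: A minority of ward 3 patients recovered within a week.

'A minority of ward 3 patients recovered within a week' holds iff |A ∩ B| < |A ∖ B|.
A (the restrictor) = {s-16, s-21, s-23, s-04, s-00, s-11, s-20, s-10, s-15, s-03, s-13, s-14, s-22, s-07}, |A| = 14.
A ∩ B = {s-23, s-11, s-10, s-15, s-03, s-13, s-07}, so |A ∩ B| = 7.
A ∖ B = {s-16, s-21, s-04, s-00, s-20, s-14, s-22}, so |A ∖ B| = 7.
7 = 7, so the statement is false.

False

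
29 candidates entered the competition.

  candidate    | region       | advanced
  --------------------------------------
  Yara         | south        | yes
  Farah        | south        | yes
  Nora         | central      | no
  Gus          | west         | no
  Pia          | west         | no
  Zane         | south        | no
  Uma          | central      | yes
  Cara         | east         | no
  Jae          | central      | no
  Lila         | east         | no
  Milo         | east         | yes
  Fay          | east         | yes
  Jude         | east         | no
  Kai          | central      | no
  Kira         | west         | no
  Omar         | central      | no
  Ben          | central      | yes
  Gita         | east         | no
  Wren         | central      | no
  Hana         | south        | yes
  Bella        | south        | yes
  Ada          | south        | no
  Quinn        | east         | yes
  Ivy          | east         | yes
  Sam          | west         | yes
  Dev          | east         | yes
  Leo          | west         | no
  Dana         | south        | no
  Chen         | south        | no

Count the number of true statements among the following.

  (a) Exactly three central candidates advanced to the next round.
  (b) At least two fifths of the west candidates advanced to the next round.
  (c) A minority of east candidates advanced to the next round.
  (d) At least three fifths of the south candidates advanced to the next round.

(a) central: |A| = 7, |A ∩ B| = 2; needs |A ∩ B| = 3 — false.
(b) west: |A| = 5, |A ∩ B| = 1; needs |A ∩ B| / |A| ≥ 2/5 — false.
(c) east: |A| = 9, |A ∩ B| = 5; needs |A ∩ B| < |A ∖ B| — false.
(d) south: |A| = 8, |A ∩ B| = 4; needs |A ∩ B| / |A| ≥ 3/5 — false.

0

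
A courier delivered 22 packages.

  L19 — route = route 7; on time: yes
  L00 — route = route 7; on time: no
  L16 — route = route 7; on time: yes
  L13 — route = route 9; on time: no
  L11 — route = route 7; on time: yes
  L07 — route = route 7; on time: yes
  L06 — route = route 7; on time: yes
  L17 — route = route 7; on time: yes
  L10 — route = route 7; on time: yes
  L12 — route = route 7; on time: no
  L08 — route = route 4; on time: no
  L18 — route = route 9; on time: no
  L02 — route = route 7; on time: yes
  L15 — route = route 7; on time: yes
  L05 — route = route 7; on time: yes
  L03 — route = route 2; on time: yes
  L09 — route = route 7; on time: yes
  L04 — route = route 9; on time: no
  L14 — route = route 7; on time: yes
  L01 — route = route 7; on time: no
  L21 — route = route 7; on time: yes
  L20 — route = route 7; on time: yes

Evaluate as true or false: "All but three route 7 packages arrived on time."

Truth condition: |A ∖ B| = 3.
|A| = 17, |A ∩ B| = 14, |A ∖ B| = 3.
|A ∖ B| = 3, so the statement is true.

True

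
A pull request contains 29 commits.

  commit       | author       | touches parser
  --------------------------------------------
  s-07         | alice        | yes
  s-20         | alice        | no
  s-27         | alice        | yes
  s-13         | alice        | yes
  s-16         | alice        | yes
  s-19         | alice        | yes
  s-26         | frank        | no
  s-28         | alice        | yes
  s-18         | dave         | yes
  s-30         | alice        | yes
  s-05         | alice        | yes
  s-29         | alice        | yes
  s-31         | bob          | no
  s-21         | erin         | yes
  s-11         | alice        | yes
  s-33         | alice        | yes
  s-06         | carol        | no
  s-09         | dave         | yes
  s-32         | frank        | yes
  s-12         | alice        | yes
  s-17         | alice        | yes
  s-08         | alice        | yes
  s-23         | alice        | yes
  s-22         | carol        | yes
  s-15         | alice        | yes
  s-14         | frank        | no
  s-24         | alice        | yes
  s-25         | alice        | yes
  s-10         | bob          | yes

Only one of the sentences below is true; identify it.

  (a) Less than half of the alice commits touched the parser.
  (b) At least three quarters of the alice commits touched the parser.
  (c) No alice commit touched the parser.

(b)

|A| = 19, |A ∩ B| = 18, |A ∖ B| = 1.
(a) requires |A ∩ B| < |A ∖ B|: false.
(b) requires |A ∩ B| / |A| ≥ 3/4: true.
(c) requires A ∩ B = ∅ (|A ∩ B| = 0): false.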